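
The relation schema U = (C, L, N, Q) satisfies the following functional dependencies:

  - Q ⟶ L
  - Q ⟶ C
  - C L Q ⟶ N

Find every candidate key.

Attribute Q never appears on the right-hand side of any dependency, so Q must belong to every candidate key.
{Q}⁺ = {C, L, N, Q}, which is all of the schema, so {Q} is the only candidate key.

Q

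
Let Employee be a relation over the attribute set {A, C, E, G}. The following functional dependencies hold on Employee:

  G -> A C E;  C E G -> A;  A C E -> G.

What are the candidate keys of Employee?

{G}, {A, C, E}

{G}⁺: G→ACE adds A, C, E → {A, C, E, G}.
{A, C, E}⁺: ACE→G adds G → {A, C, E, G}.
Any other superkey contains one of these as a subset, so there are no further candidate keys.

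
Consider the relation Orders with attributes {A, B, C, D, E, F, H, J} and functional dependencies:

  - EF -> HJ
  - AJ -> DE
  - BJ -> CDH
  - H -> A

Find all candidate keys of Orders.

Attributes B, F never appear on any right-hand side, so every candidate key must contain {B, F}.
{B, F}⁺ = {B, F}, which is not all of the schema, so we must add further attributes.
{B, E, F}⁺: EF→HJ adds H, J; BJ→CDH adds C, D; H→A adds A → {A, B, C, D, E, F, H, J}. Minimal: {E, F}⁺ = {A, D, E, F, H, J}; {B, F}⁺ = {B, F}; {B, E}⁺ = {B, E} — none reach the full schema.
{B, F, J}⁺: BJ→CDH adds C, D, H; H→A adds A; AJ→DE adds E → {A, B, C, D, E, F, H, J}. Minimal: {F, J}⁺ = {F, J}; {B, J}⁺ = {A, B, C, D, E, H, J}; {B, F}⁺ = {B, F} — none reach the full schema.
Any other superkey contains one of these as a subset, so there are no further candidate keys.

(B, E, F), (B, F, J)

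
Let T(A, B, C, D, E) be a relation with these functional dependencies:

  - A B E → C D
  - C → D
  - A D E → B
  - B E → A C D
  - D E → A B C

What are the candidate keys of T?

{B, E}, {C, E}, {D, E}

Attribute E never appears on the right-hand side of any dependency, so E must belong to every candidate key.
{E}⁺ = {E}, which is not all of the schema, so we must add further attributes.
{B, E}⁺: BE→ACD adds A, C, D → {A, B, C, D, E}. Minimal: {E}⁺ = {E}; {B}⁺ = {B} — none reach the full schema.
{C, E}⁺: C→D adds D; DE→ABC adds A, B → {A, B, C, D, E}. Minimal: {E}⁺ = {E}; {C}⁺ = {C, D} — none reach the full schema.
{D, E}⁺: DE→ABC adds A, B, C → {A, B, C, D, E}. Minimal: {E}⁺ = {E}; {D}⁺ = {D} — none reach the full schema.
Any other superkey contains one of these as a subset, so there are no further candidate keys.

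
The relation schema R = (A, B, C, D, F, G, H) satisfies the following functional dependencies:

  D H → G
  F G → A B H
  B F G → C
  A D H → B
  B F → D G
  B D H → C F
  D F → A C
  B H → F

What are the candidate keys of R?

{B, F}⁺: BF→DG adds D, G; DF→AC adds A, C; FG→ABH adds H → {A, B, C, D, F, G, H}. Minimal: {F}⁺ = {F}; {B}⁺ = {B} — none reach the full schema.
{B, H}⁺: BH→F adds F; BF→DG adds D, G; BDH→CF adds C; DF→AC adds A → {A, B, C, D, F, G, H}. Minimal: {H}⁺ = {H}; {B}⁺ = {B} — none reach the full schema.
{F, G}⁺: FG→ABH adds A, B, H; BFG→C adds C; BF→DG adds D → {A, B, C, D, F, G, H}. Minimal: {G}⁺ = {G}; {F}⁺ = {F} — none reach the full schema.
{A, D, H}⁺: DH→G adds G; ADH→B adds B; BDH→CF adds C, F → {A, B, C, D, F, G, H}. Minimal: {D, H}⁺ = {D, G, H}; {A, H}⁺ = {A, H}; {A, D}⁺ = {A, D} — none reach the full schema.
{D, F, H}⁺: DH→G adds G; FG→ABH adds A, B; BFG→C adds C → {A, B, C, D, F, G, H}. Minimal: {F, H}⁺ = {F, H}; {D, H}⁺ = {D, G, H}; {D, F}⁺ = {A, C, D, F} — none reach the full schema.

BF, BH, FG, ADH, DFH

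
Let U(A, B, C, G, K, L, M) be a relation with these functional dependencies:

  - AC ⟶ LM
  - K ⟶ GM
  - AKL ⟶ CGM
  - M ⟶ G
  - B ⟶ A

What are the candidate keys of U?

Attributes B, K never appear on any right-hand side, so every candidate key must contain {B, K}.
{B, K}⁺ = {A, B, G, K, M}, which is not all of the schema, so we must add further attributes.
{B, C, K}⁺: K→GM adds G, M; B→A adds A; AC→LM adds L → {A, B, C, G, K, L, M}. Minimal: {C, K}⁺ = {C, G, K, M}; {B, K}⁺ = {A, B, G, K, M}; {B, C}⁺ = {A, B, C, G, L, M} — none reach the full schema.
{B, K, L}⁺: K→GM adds G, M; B→A adds A; AKL→CGM adds C → {A, B, C, G, K, L, M}. Minimal: {K, L}⁺ = {G, K, L, M}; {B, L}⁺ = {A, B, L}; {B, K}⁺ = {A, B, G, K, M} — none reach the full schema.

BCK, BKL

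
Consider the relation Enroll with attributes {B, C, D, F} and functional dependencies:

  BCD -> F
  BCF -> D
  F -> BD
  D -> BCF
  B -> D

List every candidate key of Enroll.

{B}⁺: B→D adds D; D→BCF adds C, F → {B, C, D, F}.
{D}⁺: D→BCF adds B, C, F → {B, C, D, F}.
{F}⁺: F→BD adds B, D; D→BCF adds C → {B, C, D, F}.
Any other superkey contains one of these as a subset, so there are no further candidate keys.

(B), (D), (F)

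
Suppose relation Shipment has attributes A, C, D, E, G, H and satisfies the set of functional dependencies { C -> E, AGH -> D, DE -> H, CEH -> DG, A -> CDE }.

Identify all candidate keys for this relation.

Attribute A never appears on the right-hand side of any dependency, so A must belong to every candidate key.
{A}⁺ = {A, C, D, E, G, H}, which is all of the schema, so {A} is the only candidate key.

{A}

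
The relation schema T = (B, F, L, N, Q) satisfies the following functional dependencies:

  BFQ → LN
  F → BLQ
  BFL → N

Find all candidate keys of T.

{F}

Attribute F never appears on the right-hand side of any dependency, so F must belong to every candidate key.
{F}⁺ = {B, F, L, N, Q}, which is all of the schema, so {F} is the only candidate key.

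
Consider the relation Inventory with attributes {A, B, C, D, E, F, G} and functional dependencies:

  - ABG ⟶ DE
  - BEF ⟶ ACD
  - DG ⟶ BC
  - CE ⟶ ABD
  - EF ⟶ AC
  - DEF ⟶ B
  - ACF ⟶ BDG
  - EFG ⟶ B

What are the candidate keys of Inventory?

{E, F}⁺: EF→AC adds A, C; ACF→BDG adds B, D, G → {A, B, C, D, E, F, G}.
{A, C, F}⁺: ACF→BDG adds B, D, G; ABG→DE adds E → {A, B, C, D, E, F, G}.
{A, B, F, G}⁺: ABG→DE adds D, E; BEF→ACD adds C → {A, B, C, D, E, F, G}.
{A, D, F, G}⁺: DG→BC adds B, C; ABG→DE adds E → {A, B, C, D, E, F, G}.
Any other superkey contains one of these as a subset, so there are no further candidate keys.

(E, F), (A, C, F), (A, B, F, G), (A, D, F, G)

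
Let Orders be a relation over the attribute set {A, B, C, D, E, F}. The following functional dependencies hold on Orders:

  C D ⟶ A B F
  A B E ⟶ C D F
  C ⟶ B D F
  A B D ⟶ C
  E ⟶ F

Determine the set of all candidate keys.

Attribute E never appears on the right-hand side of any dependency, so E must belong to every candidate key.
{E}⁺ = {E, F}, which is not all of the schema, so we must add further attributes.
{C, E}⁺: C→BDF adds B, D, F; CD→ABF adds A → {A, B, C, D, E, F}.
{A, B, E}⁺: ABE→CDF adds C, D, F → {A, B, C, D, E, F}.
Any other superkey contains one of these as a subset, so there are no further candidate keys.

CE, ABE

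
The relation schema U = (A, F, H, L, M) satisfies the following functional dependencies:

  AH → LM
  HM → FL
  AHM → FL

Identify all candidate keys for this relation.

{A, H}

Attributes A, H never appear on any right-hand side, so every candidate key must contain {A, H}.
{A, H}⁺ = {A, F, H, L, M}, which is all of the schema, so {A, H} is the only candidate key.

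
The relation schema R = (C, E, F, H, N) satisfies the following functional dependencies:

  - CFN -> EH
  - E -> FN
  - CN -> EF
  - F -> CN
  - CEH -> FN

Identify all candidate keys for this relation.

{E}; {F}; {C, N}

{E}⁺: E→FN adds F, N; F→CN adds C; CFN→EH adds H → {C, E, F, H, N}.
{F}⁺: F→CN adds C, N; CFN→EH adds E, H → {C, E, F, H, N}.
{C, N}⁺: CN→EF adds E, F; CFN→EH adds H → {C, E, F, H, N}. Minimal: {N}⁺ = {N}; {C}⁺ = {C} — none reach the full schema.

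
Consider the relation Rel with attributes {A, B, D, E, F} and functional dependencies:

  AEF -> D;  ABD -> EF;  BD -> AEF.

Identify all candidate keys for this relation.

BD, ABEF

Attribute B never appears on the right-hand side of any dependency, so B must belong to every candidate key.
{B}⁺ = {B}, which is not all of the schema, so we must add further attributes.
{B, D}⁺: BD→AEF adds A, E, F → {A, B, D, E, F}.
{A, B, E, F}⁺: AEF→D adds D → {A, B, D, E, F}.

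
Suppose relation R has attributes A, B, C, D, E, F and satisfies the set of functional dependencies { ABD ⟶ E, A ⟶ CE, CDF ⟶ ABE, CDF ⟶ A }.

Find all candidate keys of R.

Attributes D, F never appear on any right-hand side, so every candidate key must contain {D, F}.
{D, F}⁺ = {D, F}, which is not all of the schema, so we must add further attributes.
{A, D, F}⁺: A→CE adds C, E; CDF→ABE adds B → {A, B, C, D, E, F}. Minimal: {D, F}⁺ = {D, F}; {A, F}⁺ = {A, C, E, F}; {A, D}⁺ = {A, C, D, E} — none reach the full schema.
{C, D, F}⁺: CDF→ABE adds A, B, E → {A, B, C, D, E, F}. Minimal: {D, F}⁺ = {D, F}; {C, F}⁺ = {C, F}; {C, D}⁺ = {C, D} — none reach the full schema.

{A, D, F}; {C, D, F}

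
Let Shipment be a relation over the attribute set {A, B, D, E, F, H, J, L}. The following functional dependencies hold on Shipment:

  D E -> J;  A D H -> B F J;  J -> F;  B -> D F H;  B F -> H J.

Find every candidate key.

Attributes A, E, L never appear on any right-hand side, so every candidate key must contain {A, E, L}.
{A, E, L}⁺ = {A, E, L}, which is not all of the schema, so we must add further attributes.
{A, B, E, L}⁺: B→DFH adds D, F, H; BF→HJ adds J → {A, B, D, E, F, H, J, L}. Minimal: {B, E, L}⁺ = {B, D, E, F, H, J, L}; {A, E, L}⁺ = {A, E, L}; {A, B, L}⁺ = {A, B, D, F, H, J, L}; … — none reach the full schema.
{A, D, E, H, L}⁺: DE→J adds J; ADH→BFJ adds B, F → {A, B, D, E, F, H, J, L}. Minimal: {D, E, H, L}⁺ = {D, E, F, H, J, L}; {A, E, H, L}⁺ = {A, E, H, L}; {A, D, H, L}⁺ = {A, B, D, F, H, J, L}; … — none reach the full schema.
Any other superkey contains one of these as a subset, so there are no further candidate keys.

ABEL; ADEHL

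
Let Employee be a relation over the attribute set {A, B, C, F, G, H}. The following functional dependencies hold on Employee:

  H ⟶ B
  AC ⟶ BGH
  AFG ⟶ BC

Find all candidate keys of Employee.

(A, C, F); (A, F, G)

Attributes A, F never appear on any right-hand side, so every candidate key must contain {A, F}.
{A, F}⁺ = {A, F}, which is not all of the schema, so we must add further attributes.
{A, C, F}⁺: AC→BGH adds B, G, H → {A, B, C, F, G, H}. Minimal: {C, F}⁺ = {C, F}; {A, F}⁺ = {A, F}; {A, C}⁺ = {A, B, C, G, H} — none reach the full schema.
{A, F, G}⁺: AFG→BC adds B, C; AC→BGH adds H → {A, B, C, F, G, H}. Minimal: {F, G}⁺ = {F, G}; {A, G}⁺ = {A, G}; {A, F}⁺ = {A, F} — none reach the full schema.
Any other superkey contains one of these as a subset, so there are no further candidate keys.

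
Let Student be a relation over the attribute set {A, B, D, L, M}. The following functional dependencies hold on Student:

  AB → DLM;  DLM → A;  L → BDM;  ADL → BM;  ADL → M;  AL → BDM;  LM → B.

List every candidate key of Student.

L, AB

{L}⁺: L→BDM adds B, D, M; DLM→A adds A → {A, B, D, L, M}.
{A, B}⁺: AB→DLM adds D, L, M → {A, B, D, L, M}. Minimal: {B}⁺ = {B}; {A}⁺ = {A} — none reach the full schema.
Any other superkey contains one of these as a subset, so there are no further candidate keys.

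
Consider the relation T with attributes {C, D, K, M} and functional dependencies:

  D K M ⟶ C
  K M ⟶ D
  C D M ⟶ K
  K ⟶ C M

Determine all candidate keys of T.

{K}, {C, D, M}

{K}⁺: K→CM adds C, M; KM→D adds D → {C, D, K, M}.
{C, D, M}⁺: CDM→K adds K → {C, D, K, M}. Minimal: {D, M}⁺ = {D, M}; {C, M}⁺ = {C, M}; {C, D}⁺ = {C, D} — none reach the full schema.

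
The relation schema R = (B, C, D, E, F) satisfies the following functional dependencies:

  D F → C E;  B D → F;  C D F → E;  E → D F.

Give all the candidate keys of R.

(B, D), (B, E)

{B, D}⁺: BD→F adds F; DF→CE adds C, E → {B, C, D, E, F}. Minimal: {D}⁺ = {D}; {B}⁺ = {B} — none reach the full schema.
{B, E}⁺: E→DF adds D, F; DF→CE adds C → {B, C, D, E, F}. Minimal: {E}⁺ = {C, D, E, F}; {B}⁺ = {B} — none reach the full schema.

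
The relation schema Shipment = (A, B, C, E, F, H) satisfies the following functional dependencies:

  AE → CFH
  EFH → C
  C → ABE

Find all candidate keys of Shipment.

{C}; {A, E}; {E, F, H}

{C}⁺: C→ABE adds A, B, E; AE→CFH adds F, H → {A, B, C, E, F, H}.
{A, E}⁺: AE→CFH adds C, F, H; C→ABE adds B → {A, B, C, E, F, H}. Minimal: {E}⁺ = {E}; {A}⁺ = {A} — none reach the full schema.
{E, F, H}⁺: EFH→C adds C; C→ABE adds A, B → {A, B, C, E, F, H}. Minimal: {F, H}⁺ = {F, H}; {E, H}⁺ = {E, H}; {E, F}⁺ = {E, F} — none reach the full schema.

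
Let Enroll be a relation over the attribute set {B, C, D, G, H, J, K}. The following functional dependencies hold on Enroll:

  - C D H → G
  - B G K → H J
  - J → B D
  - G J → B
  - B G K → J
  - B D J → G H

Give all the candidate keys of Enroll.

CJK; BCGK; BCDHK

{C, J, K}⁺: J→BD adds B, D; BDJ→GH adds G, H → {B, C, D, G, H, J, K}. Minimal: {J, K}⁺ = {B, D, G, H, J, K}; {C, K}⁺ = {C, K}; {C, J}⁺ = {B, C, D, G, H, J} — none reach the full schema.
{B, C, G, K}⁺: BGK→HJ adds H, J; J→BD adds D → {B, C, D, G, H, J, K}. Minimal: {C, G, K}⁺ = {C, G, K}; {B, G, K}⁺ = {B, D, G, H, J, K}; {B, C, K}⁺ = {B, C, K}; … — none reach the full schema.
{B, C, D, H, K}⁺: CDH→G adds G; BGK→HJ adds J → {B, C, D, G, H, J, K}. Minimal: {C, D, H, K}⁺ = {C, D, G, H, K}; {B, D, H, K}⁺ = {B, D, H, K}; {B, C, H, K}⁺ = {B, C, H, K}; … — none reach the full schema.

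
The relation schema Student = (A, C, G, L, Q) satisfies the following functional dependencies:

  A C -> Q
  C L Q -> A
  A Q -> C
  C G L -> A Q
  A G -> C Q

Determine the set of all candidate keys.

Attributes G, L never appear on any right-hand side, so every candidate key must contain {G, L}.
{G, L}⁺ = {G, L}, which is not all of the schema, so we must add further attributes.
{A, G, L}⁺: AG→CQ adds C, Q → {A, C, G, L, Q}. Minimal: {G, L}⁺ = {G, L}; {A, L}⁺ = {A, L}; {A, G}⁺ = {A, C, G, Q} — none reach the full schema.
{C, G, L}⁺: CGL→AQ adds A, Q → {A, C, G, L, Q}. Minimal: {G, L}⁺ = {G, L}; {C, L}⁺ = {C, L}; {C, G}⁺ = {C, G} — none reach the full schema.
Any other superkey contains one of these as a subset, so there are no further candidate keys.

(A, G, L); (C, G, L)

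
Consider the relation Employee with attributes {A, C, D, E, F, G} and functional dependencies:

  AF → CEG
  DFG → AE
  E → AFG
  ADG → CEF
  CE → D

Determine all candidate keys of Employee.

(E); (A, F); (A, D, G); (D, F, G)

{E}⁺: E→AFG adds A, F, G; AF→CEG adds C; CE→D adds D → {A, C, D, E, F, G}.
{A, F}⁺: AF→CEG adds C, E, G; CE→D adds D → {A, C, D, E, F, G}. Minimal: {F}⁺ = {F}; {A}⁺ = {A} — none reach the full schema.
{A, D, G}⁺: ADG→CEF adds C, E, F → {A, C, D, E, F, G}. Minimal: {D, G}⁺ = {D, G}; {A, G}⁺ = {A, G}; {A, D}⁺ = {A, D} — none reach the full schema.
{D, F, G}⁺: DFG→AE adds A, E; ADG→CEF adds C → {A, C, D, E, F, G}. Minimal: {F, G}⁺ = {F, G}; {D, G}⁺ = {D, G}; {D, F}⁺ = {D, F} — none reach the full schema.
Any other superkey contains one of these as a subset, so there are no further candidate keys.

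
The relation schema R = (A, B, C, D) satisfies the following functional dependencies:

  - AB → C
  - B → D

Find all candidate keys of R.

Attributes A, B never appear on any right-hand side, so every candidate key must contain {A, B}.
{A, B}⁺ = {A, B, C, D}, which is all of the schema, so {A, B} is the only candidate key.

AB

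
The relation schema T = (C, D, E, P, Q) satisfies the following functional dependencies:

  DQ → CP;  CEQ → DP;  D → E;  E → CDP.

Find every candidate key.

{D, Q}; {E, Q}

Attribute Q never appears on the right-hand side of any dependency, so Q must belong to every candidate key.
{Q}⁺ = {Q}, which is not all of the schema, so we must add further attributes.
{D, Q}⁺: DQ→CP adds C, P; D→E adds E → {C, D, E, P, Q}. Minimal: {Q}⁺ = {Q}; {D}⁺ = {C, D, E, P} — none reach the full schema.
{E, Q}⁺: E→CDP adds C, D, P → {C, D, E, P, Q}. Minimal: {Q}⁺ = {Q}; {E}⁺ = {C, D, E, P} — none reach the full schema.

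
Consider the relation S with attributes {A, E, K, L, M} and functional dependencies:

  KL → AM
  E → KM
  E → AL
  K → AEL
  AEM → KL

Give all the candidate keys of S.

{E}⁺: E→KM adds K, M; E→AL adds A, L → {A, E, K, L, M}.
{K}⁺: K→AEL adds A, E, L; KL→AM adds M → {A, E, K, L, M}.
Any other superkey contains one of these as a subset, so there are no further candidate keys.

{E}; {K}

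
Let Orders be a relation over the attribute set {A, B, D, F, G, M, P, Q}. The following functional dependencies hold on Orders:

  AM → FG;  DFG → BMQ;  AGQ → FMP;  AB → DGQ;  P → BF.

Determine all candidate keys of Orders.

Attribute A never appears on the right-hand side of any dependency, so A must belong to every candidate key.
{A}⁺ = {A}, which is not all of the schema, so we must add further attributes.
{A, B}⁺: AB→DGQ adds D, G, Q; AGQ→FMP adds F, M, P → {A, B, D, F, G, M, P, Q}. Minimal: {B}⁺ = {B}; {A}⁺ = {A} — none reach the full schema.
{A, P}⁺: P→BF adds B, F; AB→DGQ adds D, G, Q; DFG→BMQ adds M → {A, B, D, F, G, M, P, Q}. Minimal: {P}⁺ = {B, F, P}; {A}⁺ = {A} — none reach the full schema.
{A, D, M}⁺: AM→FG adds F, G; DFG→BMQ adds B, Q; AGQ→FMP adds P → {A, B, D, F, G, M, P, Q}. Minimal: {D, M}⁺ = {D, M}; {A, M}⁺ = {A, F, G, M}; {A, D}⁺ = {A, D} — none reach the full schema.
{A, G, Q}⁺: AGQ→FMP adds F, M, P; P→BF adds B; AB→DGQ adds D → {A, B, D, F, G, M, P, Q}. Minimal: {G, Q}⁺ = {G, Q}; {A, Q}⁺ = {A, Q}; {A, G}⁺ = {A, G} — none reach the full schema.
{A, M, Q}⁺: AM→FG adds F, G; AGQ→FMP adds P; P→BF adds B; AB→DGQ adds D → {A, B, D, F, G, M, P, Q}. Minimal: {M, Q}⁺ = {M, Q}; {A, Q}⁺ = {A, Q}; {A, M}⁺ = {A, F, G, M} — none reach the full schema.
{A, D, F, G}⁺: DFG→BMQ adds B, M, Q; AGQ→FMP adds P → {A, B, D, F, G, M, P, Q}. Minimal: {D, F, G}⁺ = {B, D, F, G, M, Q}; {A, F, G}⁺ = {A, F, G}; {A, D, G}⁺ = {A, D, G}; … — none reach the full schema.
Any other superkey contains one of these as a subset, so there are no further candidate keys.

{A, B}; {A, P}; {A, D, M}; {A, G, Q}; {A, M, Q}; {A, D, F, G}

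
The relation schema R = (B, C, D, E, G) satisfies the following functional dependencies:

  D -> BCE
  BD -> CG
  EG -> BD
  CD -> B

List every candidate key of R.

(D), (E, G)

{D}⁺: D→BCE adds B, C, E; BD→CG adds G → {B, C, D, E, G}.
{E, G}⁺: EG→BD adds B, D; D→BCE adds C → {B, C, D, E, G}.
Any other superkey contains one of these as a subset, so there are no further candidate keys.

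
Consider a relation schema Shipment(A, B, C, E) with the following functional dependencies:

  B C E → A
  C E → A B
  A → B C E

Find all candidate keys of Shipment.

(A), (C, E)

{A}⁺: A→BCE adds B, C, E → {A, B, C, E}.
{C, E}⁺: CE→AB adds A, B → {A, B, C, E}.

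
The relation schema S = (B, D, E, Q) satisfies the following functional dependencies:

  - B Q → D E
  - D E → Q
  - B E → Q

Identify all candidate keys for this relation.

Attribute B never appears on the right-hand side of any dependency, so B must belong to every candidate key.
{B}⁺ = {B}, which is not all of the schema, so we must add further attributes.
{B, E}⁺: BE→Q adds Q; BQ→DE adds D → {B, D, E, Q}. Minimal: {E}⁺ = {E}; {B}⁺ = {B} — none reach the full schema.
{B, Q}⁺: BQ→DE adds D, E → {B, D, E, Q}. Minimal: {Q}⁺ = {Q}; {B}⁺ = {B} — none reach the full schema.
Any other superkey contains one of these as a subset, so there are no further candidate keys.

{B, E}, {B, Q}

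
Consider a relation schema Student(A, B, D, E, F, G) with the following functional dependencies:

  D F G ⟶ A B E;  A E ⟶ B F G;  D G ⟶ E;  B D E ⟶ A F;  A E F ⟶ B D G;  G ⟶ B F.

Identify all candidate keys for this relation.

{A, E}⁺: AE→BFG adds B, F, G; AEF→BDG adds D → {A, B, D, E, F, G}. Minimal: {E}⁺ = {E}; {A}⁺ = {A} — none reach the full schema.
{D, G}⁺: DG→E adds E; G→BF adds B, F; DFG→ABE adds A → {A, B, D, E, F, G}. Minimal: {G}⁺ = {B, F, G}; {D}⁺ = {D} — none reach the full schema.
{B, D, E}⁺: BDE→AF adds A, F; AEF→BDG adds G → {A, B, D, E, F, G}. Minimal: {D, E}⁺ = {D, E}; {B, E}⁺ = {B, E}; {B, D}⁺ = {B, D} — none reach the full schema.
Any other superkey contains one of these as a subset, so there are no further candidate keys.

(A, E), (D, G), (B, D, E)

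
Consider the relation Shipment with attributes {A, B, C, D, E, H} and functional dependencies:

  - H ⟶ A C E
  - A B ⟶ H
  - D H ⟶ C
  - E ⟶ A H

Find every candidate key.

Attributes B, D never appear on any right-hand side, so every candidate key must contain {B, D}.
{B, D}⁺ = {B, D}, which is not all of the schema, so we must add further attributes.
{A, B, D}⁺: AB→H adds H; DH→C adds C; H→ACE adds E → {A, B, C, D, E, H}.
{B, D, E}⁺: E→AH adds A, H; H→ACE adds C → {A, B, C, D, E, H}.
{B, D, H}⁺: H→ACE adds A, C, E → {A, B, C, D, E, H}.
Any other superkey contains one of these as a subset, so there are no further candidate keys.

{A, B, D}; {B, D, E}; {B, D, H}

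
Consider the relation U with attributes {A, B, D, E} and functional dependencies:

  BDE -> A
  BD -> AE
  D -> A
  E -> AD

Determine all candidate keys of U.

{B, D}, {B, E}

Attribute B never appears on the right-hand side of any dependency, so B must belong to every candidate key.
{B}⁺ = {B}, which is not all of the schema, so we must add further attributes.
{B, D}⁺: BD→AE adds A, E → {A, B, D, E}. Minimal: {D}⁺ = {A, D}; {B}⁺ = {B} — none reach the full schema.
{B, E}⁺: E→AD adds A, D → {A, B, D, E}. Minimal: {E}⁺ = {A, D, E}; {B}⁺ = {B} — none reach the full schema.
Any other superkey contains one of these as a subset, so there are no further candidate keys.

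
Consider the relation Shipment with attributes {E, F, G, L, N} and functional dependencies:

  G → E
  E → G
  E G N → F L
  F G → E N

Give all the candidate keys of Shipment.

{E, F}, {E, N}, {F, G}, {G, N}

{E, F}⁺: E→G adds G; FG→EN adds N; EGN→FL adds L → {E, F, G, L, N}. Minimal: {F}⁺ = {F}; {E}⁺ = {E, G} — none reach the full schema.
{E, N}⁺: E→G adds G; EGN→FL adds F, L → {E, F, G, L, N}. Minimal: {N}⁺ = {N}; {E}⁺ = {E, G} — none reach the full schema.
{F, G}⁺: G→E adds E; FG→EN adds N; EGN→FL adds L → {E, F, G, L, N}. Minimal: {G}⁺ = {E, G}; {F}⁺ = {F} — none reach the full schema.
{G, N}⁺: G→E adds E; EGN→FL adds F, L → {E, F, G, L, N}. Minimal: {N}⁺ = {N}; {G}⁺ = {E, G} — none reach the full schema.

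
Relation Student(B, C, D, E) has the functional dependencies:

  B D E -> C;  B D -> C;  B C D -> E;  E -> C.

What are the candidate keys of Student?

{B, D}

{B, D}⁺: BD→C adds C; BCD→E adds E → {B, C, D, E}. Minimal: {D}⁺ = {D}; {B}⁺ = {B} — none reach the full schema.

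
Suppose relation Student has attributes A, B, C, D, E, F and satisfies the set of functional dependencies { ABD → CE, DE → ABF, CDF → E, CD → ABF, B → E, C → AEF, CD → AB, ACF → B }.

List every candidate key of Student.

{B, D}, {C, D}, {D, E}

Attribute D never appears on the right-hand side of any dependency, so D must belong to every candidate key.
{D}⁺ = {D}, which is not all of the schema, so we must add further attributes.
{B, D}⁺: B→E adds E; DE→ABF adds A, F; ABD→CE adds C → {A, B, C, D, E, F}. Minimal: {D}⁺ = {D}; {B}⁺ = {B, E} — none reach the full schema.
{C, D}⁺: CD→ABF adds A, B, F; B→E adds E → {A, B, C, D, E, F}. Minimal: {D}⁺ = {D}; {C}⁺ = {A, B, C, E, F} — none reach the full schema.
{D, E}⁺: DE→ABF adds A, B, F; ABD→CE adds C → {A, B, C, D, E, F}. Minimal: {E}⁺ = {E}; {D}⁺ = {D} — none reach the full schema.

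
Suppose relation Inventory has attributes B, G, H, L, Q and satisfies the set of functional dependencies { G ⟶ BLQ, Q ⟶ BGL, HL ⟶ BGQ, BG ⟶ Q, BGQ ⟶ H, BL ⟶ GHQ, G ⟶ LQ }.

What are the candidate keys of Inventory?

{G}⁺: G→BLQ adds B, L, Q; BGQ→H adds H → {B, G, H, L, Q}.
{Q}⁺: Q→BGL adds B, G, L; BGQ→H adds H → {B, G, H, L, Q}.
{B, L}⁺: BL→GHQ adds G, H, Q → {B, G, H, L, Q}. Minimal: {L}⁺ = {L}; {B}⁺ = {B} — none reach the full schema.
{H, L}⁺: HL→BGQ adds B, G, Q → {B, G, H, L, Q}. Minimal: {L}⁺ = {L}; {H}⁺ = {H} — none reach the full schema.
Any other superkey contains one of these as a subset, so there are no further candidate keys.

G; Q; BL; HL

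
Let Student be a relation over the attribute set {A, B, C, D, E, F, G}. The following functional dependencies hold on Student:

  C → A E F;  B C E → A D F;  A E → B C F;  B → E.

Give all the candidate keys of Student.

{C, G}⁺: C→AEF adds A, E, F; AE→BCF adds B; BCE→ADF adds D → {A, B, C, D, E, F, G}.
{A, B, G}⁺: B→E adds E; AE→BCF adds C, F; BCE→ADF adds D → {A, B, C, D, E, F, G}.
{A, E, G}⁺: AE→BCF adds B, C, F; BCE→ADF adds D → {A, B, C, D, E, F, G}.

CG, ABG, AEG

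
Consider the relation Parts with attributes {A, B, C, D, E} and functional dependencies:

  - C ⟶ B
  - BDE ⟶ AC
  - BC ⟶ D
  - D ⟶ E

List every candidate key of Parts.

(C), (B, D)

{C}⁺: C→B adds B; BC→D adds D; D→E adds E; BDE→AC adds A → {A, B, C, D, E}.
{B, D}⁺: D→E adds E; BDE→AC adds A, C → {A, B, C, D, E}.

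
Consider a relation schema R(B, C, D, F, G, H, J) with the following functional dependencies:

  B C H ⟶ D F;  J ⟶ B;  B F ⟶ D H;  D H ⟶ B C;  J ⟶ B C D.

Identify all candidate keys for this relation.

{F, G, J}⁺: J→B adds B; BF→DH adds D, H; DH→BC adds C → {B, C, D, F, G, H, J}. Minimal: {G, J}⁺ = {B, C, D, G, J}; {F, J}⁺ = {B, C, D, F, H, J}; {F, G}⁺ = {F, G} — none reach the full schema.
{G, H, J}⁺: J→B adds B; J→BCD adds C, D; BCH→DF adds F → {B, C, D, F, G, H, J}. Minimal: {H, J}⁺ = {B, C, D, F, H, J}; {G, J}⁺ = {B, C, D, G, J}; {G, H}⁺ = {G, H} — none reach the full schema.

{F, G, J}, {G, H, J}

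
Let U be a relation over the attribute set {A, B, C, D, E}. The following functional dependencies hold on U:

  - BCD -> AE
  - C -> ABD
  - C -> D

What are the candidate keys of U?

(C)

{C}⁺: C→ABD adds A, B, D; BCD→AE adds E → {A, B, C, D, E}.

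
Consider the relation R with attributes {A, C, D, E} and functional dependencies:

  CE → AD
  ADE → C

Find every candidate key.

Attribute E never appears on the right-hand side of any dependency, so E must belong to every candidate key.
{E}⁺ = {E}, which is not all of the schema, so we must add further attributes.
{C, E}⁺: CE→AD adds A, D → {A, C, D, E}. Minimal: {E}⁺ = {E}; {C}⁺ = {C} — none reach the full schema.
{A, D, E}⁺: ADE→C adds C → {A, C, D, E}. Minimal: {D, E}⁺ = {D, E}; {A, E}⁺ = {A, E}; {A, D}⁺ = {A, D} — none reach the full schema.
Any other superkey contains one of these as a subset, so there are no further candidate keys.

CE, ADE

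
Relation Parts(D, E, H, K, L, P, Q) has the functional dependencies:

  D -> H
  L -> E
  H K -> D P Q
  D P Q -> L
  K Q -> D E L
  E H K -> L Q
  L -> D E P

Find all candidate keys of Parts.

{D, K}, {H, K}, {K, L}, {K, Q}

{D, K}⁺: D→H adds H; HK→DPQ adds P, Q; DPQ→L adds L; KQ→DEL adds E → {D, E, H, K, L, P, Q}.
{H, K}⁺: HK→DPQ adds D, P, Q; DPQ→L adds L; KQ→DEL adds E → {D, E, H, K, L, P, Q}.
{K, L}⁺: L→E adds E; L→DEP adds D, P; D→H adds H; HK→DPQ adds Q → {D, E, H, K, L, P, Q}.
{K, Q}⁺: KQ→DEL adds D, E, L; L→DEP adds P; D→H adds H → {D, E, H, K, L, P, Q}.
Any other superkey contains one of these as a subset, so there are no further candidate keys.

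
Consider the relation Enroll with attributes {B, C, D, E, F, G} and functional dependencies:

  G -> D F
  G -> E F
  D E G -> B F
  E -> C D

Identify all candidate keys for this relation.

{G}

Attribute G never appears on the right-hand side of any dependency, so G must belong to every candidate key.
{G}⁺ = {B, C, D, E, F, G}, which is all of the schema, so {G} is the only candidate key.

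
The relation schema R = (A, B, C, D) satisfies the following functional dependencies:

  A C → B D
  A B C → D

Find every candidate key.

{A, C}

{A, C}⁺: AC→BD adds B, D → {A, B, C, D}. Minimal: {C}⁺ = {C}; {A}⁺ = {A} — none reach the full schema.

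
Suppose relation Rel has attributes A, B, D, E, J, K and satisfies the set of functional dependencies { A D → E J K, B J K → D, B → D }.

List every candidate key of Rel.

(A, B)

Attributes A, B never appear on any right-hand side, so every candidate key must contain {A, B}.
{A, B}⁺ = {A, B, D, E, J, K}, which is all of the schema, so {A, B} is the only candidate key.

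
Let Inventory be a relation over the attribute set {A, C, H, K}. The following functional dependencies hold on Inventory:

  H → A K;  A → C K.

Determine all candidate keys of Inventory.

Attribute H never appears on the right-hand side of any dependency, so H must belong to every candidate key.
{H}⁺ = {A, C, H, K}, which is all of the schema, so {H} is the only candidate key.

{H}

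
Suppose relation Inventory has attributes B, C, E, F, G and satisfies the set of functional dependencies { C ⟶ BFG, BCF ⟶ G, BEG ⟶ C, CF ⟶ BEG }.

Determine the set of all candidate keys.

{C}; {B, E, G}

{C}⁺: C→BFG adds B, F, G; CF→BEG adds E → {B, C, E, F, G}.
{B, E, G}⁺: BEG→C adds C; C→BFG adds F → {B, C, E, F, G}. Minimal: {E, G}⁺ = {E, G}; {B, G}⁺ = {B, G}; {B, E}⁺ = {B, E} — none reach the full schema.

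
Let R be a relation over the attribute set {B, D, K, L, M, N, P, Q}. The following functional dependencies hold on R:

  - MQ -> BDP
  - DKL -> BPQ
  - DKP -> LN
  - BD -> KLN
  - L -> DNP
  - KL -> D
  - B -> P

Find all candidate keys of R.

Attribute M never appears on the right-hand side of any dependency, so M must belong to every candidate key.
{M}⁺ = {M}, which is not all of the schema, so we must add further attributes.
{M, Q}⁺: MQ→BDP adds B, D, P; BD→KLN adds K, L, N → {B, D, K, L, M, N, P, Q}.
{B, D, M}⁺: BD→KLN adds K, L, N; L→DNP adds P; DKL→BPQ adds Q → {B, D, K, L, M, N, P, Q}.
{B, L, M}⁺: L→DNP adds D, N, P; BD→KLN adds K; DKL→BPQ adds Q → {B, D, K, L, M, N, P, Q}.
{K, L, M}⁺: L→DNP adds D, N, P; DKL→BPQ adds B, Q → {B, D, K, L, M, N, P, Q}.
{D, K, M, P}⁺: DKP→LN adds L, N; DKL→BPQ adds B, Q → {B, D, K, L, M, N, P, Q}.

{M, Q}, {B, D, M}, {B, L, M}, {K, L, M}, {D, K, M, P}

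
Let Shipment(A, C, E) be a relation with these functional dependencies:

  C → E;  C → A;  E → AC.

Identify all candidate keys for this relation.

C, E

{C}⁺: C→E adds E; C→A adds A → {A, C, E}.
{E}⁺: E→AC adds A, C → {A, C, E}.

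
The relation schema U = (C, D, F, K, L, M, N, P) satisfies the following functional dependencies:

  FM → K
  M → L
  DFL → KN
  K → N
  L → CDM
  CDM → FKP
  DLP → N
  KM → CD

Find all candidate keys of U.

(L), (M)

{L}⁺: L→CDM adds C, D, M; CDM→FKP adds F, K, P; DLP→N adds N → {C, D, F, K, L, M, N, P}.
{M}⁺: M→L adds L; L→CDM adds C, D; CDM→FKP adds F, K, P; DLP→N adds N → {C, D, F, K, L, M, N, P}.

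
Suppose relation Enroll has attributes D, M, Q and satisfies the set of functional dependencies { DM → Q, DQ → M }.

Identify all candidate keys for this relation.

Attribute D never appears on the right-hand side of any dependency, so D must belong to every candidate key.
{D}⁺ = {D}, which is not all of the schema, so we must add further attributes.
{D, M}⁺: DM→Q adds Q → {D, M, Q}. Minimal: {M}⁺ = {M}; {D}⁺ = {D} — none reach the full schema.
{D, Q}⁺: DQ→M adds M → {D, M, Q}. Minimal: {Q}⁺ = {Q}; {D}⁺ = {D} — none reach the full schema.
Any other superkey contains one of these as a subset, so there are no further candidate keys.

{D, M}, {D, Q}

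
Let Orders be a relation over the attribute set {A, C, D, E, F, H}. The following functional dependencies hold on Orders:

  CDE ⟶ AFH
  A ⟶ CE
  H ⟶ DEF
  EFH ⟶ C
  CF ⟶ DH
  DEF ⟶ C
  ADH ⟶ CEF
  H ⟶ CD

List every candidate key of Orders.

{H}; {A, D}; {A, F}; {C, F}; {C, D, E}; {D, E, F}

{H}⁺: H→DEF adds D, E, F; EFH→C adds C; CDE→AFH adds A → {A, C, D, E, F, H}.
{A, D}⁺: A→CE adds C, E; CDE→AFH adds F, H → {A, C, D, E, F, H}. Minimal: {D}⁺ = {D}; {A}⁺ = {A, C, E} — none reach the full schema.
{A, F}⁺: A→CE adds C, E; CF→DH adds D, H → {A, C, D, E, F, H}. Minimal: {F}⁺ = {F}; {A}⁺ = {A, C, E} — none reach the full schema.
{C, F}⁺: CF→DH adds D, H; H→DEF adds E; CDE→AFH adds A → {A, C, D, E, F, H}. Minimal: {F}⁺ = {F}; {C}⁺ = {C} — none reach the full schema.
{C, D, E}⁺: CDE→AFH adds A, F, H → {A, C, D, E, F, H}. Minimal: {D, E}⁺ = {D, E}; {C, E}⁺ = {C, E}; {C, D}⁺ = {C, D} — none reach the full schema.
{D, E, F}⁺: DEF→C adds C; CDE→AFH adds A, H → {A, C, D, E, F, H}. Minimal: {E, F}⁺ = {E, F}; {D, F}⁺ = {D, F}; {D, E}⁺ = {D, E} — none reach the full schema.
Any other superkey contains one of these as a subset, so there are no further candidate keys.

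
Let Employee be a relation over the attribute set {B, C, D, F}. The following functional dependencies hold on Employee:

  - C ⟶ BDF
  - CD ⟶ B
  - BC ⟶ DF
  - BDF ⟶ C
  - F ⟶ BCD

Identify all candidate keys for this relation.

C, F

{C}⁺: C→BDF adds B, D, F → {B, C, D, F}.
{F}⁺: F→BCD adds B, C, D → {B, C, D, F}.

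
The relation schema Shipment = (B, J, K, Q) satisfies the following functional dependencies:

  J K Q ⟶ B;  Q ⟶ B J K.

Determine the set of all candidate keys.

Q

Attribute Q never appears on the right-hand side of any dependency, so Q must belong to every candidate key.
{Q}⁺ = {B, J, K, Q}, which is all of the schema, so {Q} is the only candidate key.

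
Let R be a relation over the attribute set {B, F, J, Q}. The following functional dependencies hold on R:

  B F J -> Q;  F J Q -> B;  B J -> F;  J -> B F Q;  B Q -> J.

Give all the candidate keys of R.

{J}, {B, Q}

{J}⁺: J→BFQ adds B, F, Q → {B, F, J, Q}.
{B, Q}⁺: BQ→J adds J; BJ→F adds F → {B, F, J, Q}.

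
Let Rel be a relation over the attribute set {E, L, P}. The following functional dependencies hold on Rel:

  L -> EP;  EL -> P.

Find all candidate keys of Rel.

Attribute L never appears on the right-hand side of any dependency, so L must belong to every candidate key.
{L}⁺ = {E, L, P}, which is all of the schema, so {L} is the only candidate key.

{L}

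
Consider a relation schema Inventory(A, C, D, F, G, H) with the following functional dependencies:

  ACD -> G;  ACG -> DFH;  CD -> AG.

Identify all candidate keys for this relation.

{C, D}⁺: CD→AG adds A, G; ACG→DFH adds F, H → {A, C, D, F, G, H}. Minimal: {D}⁺ = {D}; {C}⁺ = {C} — none reach the full schema.
{A, C, G}⁺: ACG→DFH adds D, F, H → {A, C, D, F, G, H}. Minimal: {C, G}⁺ = {C, G}; {A, G}⁺ = {A, G}; {A, C}⁺ = {A, C} — none reach the full schema.
Any other superkey contains one of these as a subset, so there are no further candidate keys.

CD, ACG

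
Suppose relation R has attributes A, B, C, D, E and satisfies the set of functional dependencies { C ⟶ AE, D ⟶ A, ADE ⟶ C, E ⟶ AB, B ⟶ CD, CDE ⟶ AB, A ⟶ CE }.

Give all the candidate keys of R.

{A}⁺: A→CE adds C, E; E→AB adds B; B→CD adds D → {A, B, C, D, E}.
{B}⁺: B→CD adds C, D; C→AE adds A, E → {A, B, C, D, E}.
{C}⁺: C→AE adds A, E; E→AB adds B; B→CD adds D → {A, B, C, D, E}.
{D}⁺: D→A adds A; A→CE adds C, E; E→AB adds B → {A, B, C, D, E}.
{E}⁺: E→AB adds A, B; B→CD adds C, D → {A, B, C, D, E}.
Any other superkey contains one of these as a subset, so there are no further candidate keys.

(A), (B), (C), (D), (E)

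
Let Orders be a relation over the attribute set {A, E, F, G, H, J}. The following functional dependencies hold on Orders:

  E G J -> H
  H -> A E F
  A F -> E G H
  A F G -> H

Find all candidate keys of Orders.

Attribute J never appears on the right-hand side of any dependency, so J must belong to every candidate key.
{J}⁺ = {J}, which is not all of the schema, so we must add further attributes.
{H, J}⁺: H→AEF adds A, E, F; AF→EGH adds G → {A, E, F, G, H, J}. Minimal: {J}⁺ = {J}; {H}⁺ = {A, E, F, G, H} — none reach the full schema.
{A, F, J}⁺: AF→EGH adds E, G, H → {A, E, F, G, H, J}. Minimal: {F, J}⁺ = {F, J}; {A, J}⁺ = {A, J}; {A, F}⁺ = {A, E, F, G, H} — none reach the full schema.
{E, G, J}⁺: EGJ→H adds H; H→AEF adds A, F → {A, E, F, G, H, J}. Minimal: {G, J}⁺ = {G, J}; {E, J}⁺ = {E, J}; {E, G}⁺ = {E, G} — none reach the full schema.
Any other superkey contains one of these as a subset, so there are no further candidate keys.

{H, J}, {A, F, J}, {E, G, J}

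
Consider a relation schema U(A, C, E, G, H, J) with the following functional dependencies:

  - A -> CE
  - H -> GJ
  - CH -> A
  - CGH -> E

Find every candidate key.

{A, H}, {C, H}

Attribute H never appears on the right-hand side of any dependency, so H must belong to every candidate key.
{H}⁺ = {G, H, J}, which is not all of the schema, so we must add further attributes.
{A, H}⁺: A→CE adds C, E; H→GJ adds G, J → {A, C, E, G, H, J}. Minimal: {H}⁺ = {G, H, J}; {A}⁺ = {A, C, E} — none reach the full schema.
{C, H}⁺: H→GJ adds G, J; CH→A adds A; CGH→E adds E → {A, C, E, G, H, J}. Minimal: {H}⁺ = {G, H, J}; {C}⁺ = {C} — none reach the full schema.
Any other superkey contains one of these as a subset, so there are no further candidate keys.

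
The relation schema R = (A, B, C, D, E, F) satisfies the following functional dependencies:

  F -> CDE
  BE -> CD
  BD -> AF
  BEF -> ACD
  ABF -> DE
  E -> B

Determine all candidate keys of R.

{E}, {F}, {B, D}

{E}⁺: E→B adds B; BE→CD adds C, D; BD→AF adds A, F → {A, B, C, D, E, F}.
{F}⁺: F→CDE adds C, D, E; E→B adds B; BD→AF adds A → {A, B, C, D, E, F}.
{B, D}⁺: BD→AF adds A, F; ABF→DE adds E; F→CDE adds C → {A, B, C, D, E, F}. Minimal: {D}⁺ = {D}; {B}⁺ = {B} — none reach the full schema.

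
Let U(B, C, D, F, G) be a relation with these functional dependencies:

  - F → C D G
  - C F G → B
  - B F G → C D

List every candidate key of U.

Attribute F never appears on the right-hand side of any dependency, so F must belong to every candidate key.
{F}⁺ = {B, C, D, F, G}, which is all of the schema, so {F} is the only candidate key.

(F)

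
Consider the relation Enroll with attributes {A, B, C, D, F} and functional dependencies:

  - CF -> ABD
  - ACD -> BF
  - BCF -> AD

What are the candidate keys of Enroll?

{C, F}, {A, C, D}

Attribute C never appears on the right-hand side of any dependency, so C must belong to every candidate key.
{C}⁺ = {C}, which is not all of the schema, so we must add further attributes.
{C, F}⁺: CF→ABD adds A, B, D → {A, B, C, D, F}. Minimal: {F}⁺ = {F}; {C}⁺ = {C} — none reach the full schema.
{A, C, D}⁺: ACD→BF adds B, F → {A, B, C, D, F}. Minimal: {C, D}⁺ = {C, D}; {A, D}⁺ = {A, D}; {A, C}⁺ = {A, C} — none reach the full schema.
Any other superkey contains one of these as a subset, so there are no further candidate keys.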